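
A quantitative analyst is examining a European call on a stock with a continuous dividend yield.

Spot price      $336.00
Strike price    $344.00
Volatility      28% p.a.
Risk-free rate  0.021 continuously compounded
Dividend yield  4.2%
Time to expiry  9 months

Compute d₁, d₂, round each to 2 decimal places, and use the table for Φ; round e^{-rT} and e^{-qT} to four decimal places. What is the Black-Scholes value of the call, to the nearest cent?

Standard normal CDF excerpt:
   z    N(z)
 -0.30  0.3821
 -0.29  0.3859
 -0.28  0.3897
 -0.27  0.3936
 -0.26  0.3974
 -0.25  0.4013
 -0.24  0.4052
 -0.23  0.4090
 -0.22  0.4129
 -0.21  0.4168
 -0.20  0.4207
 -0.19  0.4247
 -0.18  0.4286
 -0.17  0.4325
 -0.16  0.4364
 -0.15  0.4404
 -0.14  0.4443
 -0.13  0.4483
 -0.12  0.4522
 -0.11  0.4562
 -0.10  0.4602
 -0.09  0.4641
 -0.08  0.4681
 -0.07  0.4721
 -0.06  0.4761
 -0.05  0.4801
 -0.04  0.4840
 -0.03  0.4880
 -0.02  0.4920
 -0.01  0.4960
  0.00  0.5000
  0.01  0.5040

$25.62

T = 0.75;  σ√T = 0.2425
ln(S/K) + (r − q + σ²/2)T = ln(336/344) + (0.021 − 0.042 + 0.28²/2)·0.75 = -0.0235 + 0.0137 = -0.0099
d₁ = -0.0099 / 0.2425 = -0.0407 ⇒ -0.04
d₂ = d₁ − σ√T = -0.0407 − 0.2425 = -0.2832 ⇒ -0.28
exp(−qT) = exp(−0.042·0.75) = 0.9690;  exp(−rT) = exp(−0.021·0.75) = 0.9844
N(d₁) = N(-0.04) = 0.4840;  N(d₂) = N(-0.28) = 0.3897
C = 336·0.9690·0.4840 − 344·0.9844·0.3897 = 157.5827 − 131.9655 = 25.6171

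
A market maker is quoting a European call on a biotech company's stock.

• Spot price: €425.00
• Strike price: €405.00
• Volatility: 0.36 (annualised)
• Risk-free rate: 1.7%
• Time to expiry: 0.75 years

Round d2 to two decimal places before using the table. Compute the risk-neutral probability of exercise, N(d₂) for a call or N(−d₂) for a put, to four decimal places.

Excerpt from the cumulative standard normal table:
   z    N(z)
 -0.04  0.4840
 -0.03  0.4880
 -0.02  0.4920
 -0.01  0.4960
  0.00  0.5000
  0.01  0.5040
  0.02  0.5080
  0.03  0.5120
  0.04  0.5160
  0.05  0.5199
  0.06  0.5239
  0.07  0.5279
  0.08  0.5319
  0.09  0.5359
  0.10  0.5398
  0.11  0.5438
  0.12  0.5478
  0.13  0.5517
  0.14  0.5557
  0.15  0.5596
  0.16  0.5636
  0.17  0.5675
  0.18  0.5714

0.5160

T = 0.75;  σ√T = 0.3118
ln(S/K) + (r + σ²/2)T = ln(425/405) + (0.017 + 0.36²/2)·0.75 = 0.0482 + 0.0614 = 0.1096
d₁ = 0.1096 / 0.3118 = 0.3514 which rounds to 0.35
d₂ = d₁ − σ√T = 0.3514 − 0.3118 = 0.0396 which rounds to 0.04
Risk-neutral Pr[S_T > K] = N(d₂) = N(0.04) = 0.5160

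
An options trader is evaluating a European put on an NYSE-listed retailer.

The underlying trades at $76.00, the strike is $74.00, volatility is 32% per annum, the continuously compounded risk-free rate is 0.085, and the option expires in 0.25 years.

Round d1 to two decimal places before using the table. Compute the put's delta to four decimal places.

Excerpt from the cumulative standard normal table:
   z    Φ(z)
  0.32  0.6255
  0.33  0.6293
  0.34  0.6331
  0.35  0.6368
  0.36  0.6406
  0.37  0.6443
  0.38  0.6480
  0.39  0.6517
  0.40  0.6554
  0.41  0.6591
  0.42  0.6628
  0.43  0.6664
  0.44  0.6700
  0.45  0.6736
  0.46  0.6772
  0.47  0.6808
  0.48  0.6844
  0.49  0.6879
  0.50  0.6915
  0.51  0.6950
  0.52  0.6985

-0.3520

σ√T = 0.32·√0.25 = 0.1600
ln(S/K) + (r + σ²/2)T = ln(76/74) + (0.085 + 0.32²/2)·0.25 = 0.0267 + 0.0341 = 0.0607
d₁ = 0.0607 / 0.1600 = 0.3795 ⇒ 0.38
N(d₁) = N(0.38) = 0.6480
Δ_put = N(d₁) − 1 = 0.6480 − 1 = -0.3520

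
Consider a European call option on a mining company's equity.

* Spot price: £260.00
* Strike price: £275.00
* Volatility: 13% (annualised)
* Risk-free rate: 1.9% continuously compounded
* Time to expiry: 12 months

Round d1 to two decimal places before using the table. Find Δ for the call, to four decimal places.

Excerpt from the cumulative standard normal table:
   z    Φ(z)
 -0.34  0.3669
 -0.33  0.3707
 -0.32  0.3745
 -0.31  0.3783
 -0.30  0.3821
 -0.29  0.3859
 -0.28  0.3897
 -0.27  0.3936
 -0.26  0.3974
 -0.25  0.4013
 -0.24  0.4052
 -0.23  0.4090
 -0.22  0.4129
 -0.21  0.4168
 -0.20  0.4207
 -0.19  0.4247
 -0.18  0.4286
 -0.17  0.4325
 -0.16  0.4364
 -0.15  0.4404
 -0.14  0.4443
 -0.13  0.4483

0.4129

σ√T = 0.13 × 1.0000 = 0.1300
ln(S/K) + (r + σ²/2)T = ln(260/275) + (0.019 + 0.13²/2)·1 = -0.0561 + 0.0275 = -0.0286
d₁ = -0.0286 / 0.1300 = -0.2203 which rounds to -0.22
N(d₁) = N(-0.22) = 0.4129
Δ_call = N(d₁) = 0.4129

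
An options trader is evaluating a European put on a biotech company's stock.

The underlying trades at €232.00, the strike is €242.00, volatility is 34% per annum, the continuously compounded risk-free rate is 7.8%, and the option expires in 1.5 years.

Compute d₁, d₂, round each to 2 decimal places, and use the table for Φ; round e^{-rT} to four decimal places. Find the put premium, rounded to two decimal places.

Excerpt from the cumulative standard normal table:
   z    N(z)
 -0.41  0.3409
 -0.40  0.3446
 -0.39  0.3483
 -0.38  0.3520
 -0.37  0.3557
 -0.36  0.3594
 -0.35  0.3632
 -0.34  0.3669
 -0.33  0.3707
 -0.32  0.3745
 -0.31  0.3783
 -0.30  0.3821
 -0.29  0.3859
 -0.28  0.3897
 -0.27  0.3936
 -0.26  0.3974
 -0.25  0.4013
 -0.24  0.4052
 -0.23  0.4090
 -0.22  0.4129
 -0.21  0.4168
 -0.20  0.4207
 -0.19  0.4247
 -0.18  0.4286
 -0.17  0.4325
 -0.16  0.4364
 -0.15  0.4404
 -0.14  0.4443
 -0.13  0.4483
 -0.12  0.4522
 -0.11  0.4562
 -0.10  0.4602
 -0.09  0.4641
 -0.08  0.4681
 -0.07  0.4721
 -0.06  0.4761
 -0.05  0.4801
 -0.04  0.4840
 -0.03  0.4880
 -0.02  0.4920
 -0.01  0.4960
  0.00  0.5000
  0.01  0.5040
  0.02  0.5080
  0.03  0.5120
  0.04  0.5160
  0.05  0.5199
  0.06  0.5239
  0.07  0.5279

€29.42

σ√T = 0.34·√1.5 = 0.4164
d₁ = [ln(232/242) + (0.078 + 0.34²/2)·1.5] / 0.4164 = [-0.0422 + 0.2037] / 0.4164 = 0.3878 which rounds to 0.39
d₂ = d₁ − σ√T = 0.3878 − 0.4164 = -0.0286 which rounds to -0.03
e^(−rT) = e^(−0.078·1.5) = 0.8896
N(−d₂) = N(0.03) = 0.5120;  N(−d₁) = N(-0.39) = 0.3483
P = 242·0.8896·0.5120 − 232·0.3483 = 110.2250 − 80.8056 = 29.4194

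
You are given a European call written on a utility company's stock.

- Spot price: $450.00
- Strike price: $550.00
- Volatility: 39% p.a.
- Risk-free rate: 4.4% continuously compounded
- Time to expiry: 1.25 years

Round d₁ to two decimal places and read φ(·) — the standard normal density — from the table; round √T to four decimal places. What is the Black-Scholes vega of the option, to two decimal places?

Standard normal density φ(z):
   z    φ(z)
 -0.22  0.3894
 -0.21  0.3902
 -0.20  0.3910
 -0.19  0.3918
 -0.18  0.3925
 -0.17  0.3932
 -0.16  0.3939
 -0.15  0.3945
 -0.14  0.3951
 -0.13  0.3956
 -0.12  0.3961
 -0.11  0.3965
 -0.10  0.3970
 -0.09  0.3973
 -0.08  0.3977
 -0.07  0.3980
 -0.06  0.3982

199.28

σ√T = 0.39 × 1.1180 = 0.4360
d₁ = [ln(450/550) + (0.044 + 0.39²/2)·1.25] / 0.4360 = [-0.2007 + 0.1501] / 0.4360 = -0.1161 ≈ -0.12
√T = √1.25 = 1.1180
φ(d₁) = φ(-0.12) = 0.3961
vega = S·φ(d₁)·√T = 450·0.3961·1.1180 = 199.2779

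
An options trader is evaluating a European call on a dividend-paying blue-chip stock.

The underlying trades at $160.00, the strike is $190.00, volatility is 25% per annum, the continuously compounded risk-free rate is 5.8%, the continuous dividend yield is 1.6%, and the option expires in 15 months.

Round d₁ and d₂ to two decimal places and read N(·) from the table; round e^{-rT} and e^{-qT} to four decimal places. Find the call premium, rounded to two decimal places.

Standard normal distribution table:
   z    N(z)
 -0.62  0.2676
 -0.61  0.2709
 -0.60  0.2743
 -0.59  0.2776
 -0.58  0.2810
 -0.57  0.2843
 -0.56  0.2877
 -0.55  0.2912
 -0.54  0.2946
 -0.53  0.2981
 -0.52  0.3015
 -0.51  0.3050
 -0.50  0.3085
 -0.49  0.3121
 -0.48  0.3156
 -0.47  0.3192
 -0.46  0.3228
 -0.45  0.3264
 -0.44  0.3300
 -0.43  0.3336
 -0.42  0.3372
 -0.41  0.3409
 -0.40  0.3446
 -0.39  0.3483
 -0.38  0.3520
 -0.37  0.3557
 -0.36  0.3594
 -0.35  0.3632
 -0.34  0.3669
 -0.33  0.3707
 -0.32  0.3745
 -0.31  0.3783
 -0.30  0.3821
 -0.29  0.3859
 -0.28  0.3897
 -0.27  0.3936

$10.28

σ√T = 0.25·√1.25 = 0.2795
d₁ = [ln(160/190) + (0.058 − 0.016 + ½·0.25²)·1.25] / (σ√T) = (-0.1719 + 0.0916) / 0.2795 = -0.2872 ⇒ -0.29
d₂ = -0.2872 − 0.2795 = -0.5668 ⇒ -0.57
e^(−qT) = e^(−0.016·1.25) = 0.9802;  e^(−rT) = e^(−0.058·1.25) = 0.9301
N(d₁) = N(-0.29) = 0.3859;  N(d₂) = N(-0.57) = 0.2843
C = 160·0.9802·0.3859 − 190·0.9301·0.2843 = 60.5215 − 50.2412 = 10.2803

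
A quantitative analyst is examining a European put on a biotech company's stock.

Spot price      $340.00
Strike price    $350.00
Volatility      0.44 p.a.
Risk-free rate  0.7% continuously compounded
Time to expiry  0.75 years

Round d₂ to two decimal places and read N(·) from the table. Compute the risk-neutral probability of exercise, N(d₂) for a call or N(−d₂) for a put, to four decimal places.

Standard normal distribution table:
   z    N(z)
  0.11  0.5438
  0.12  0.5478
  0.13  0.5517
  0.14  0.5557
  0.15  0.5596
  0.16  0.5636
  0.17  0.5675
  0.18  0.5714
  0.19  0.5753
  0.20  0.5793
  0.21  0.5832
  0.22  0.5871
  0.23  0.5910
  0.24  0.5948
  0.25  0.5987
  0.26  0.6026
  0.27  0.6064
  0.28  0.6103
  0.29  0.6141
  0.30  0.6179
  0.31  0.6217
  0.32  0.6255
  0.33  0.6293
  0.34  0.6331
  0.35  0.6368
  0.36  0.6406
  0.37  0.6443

T = 0.75;  σ√T = 0.3811
ln(S/K) + (r + σ²/2)T = ln(340/350) + (0.007 + 0.44²/2)·0.75 = -0.0290 + 0.0779 = 0.0489
d₁ = 0.0489 / 0.3811 = 0.1282 ≈ 0.13
d₂ = d₁ − σ√T = 0.1282 − 0.3811 = -0.2528 ≈ -0.25
Pr(exercise) under Q = N(−d₂) = N(0.25) = 0.5987

0.5987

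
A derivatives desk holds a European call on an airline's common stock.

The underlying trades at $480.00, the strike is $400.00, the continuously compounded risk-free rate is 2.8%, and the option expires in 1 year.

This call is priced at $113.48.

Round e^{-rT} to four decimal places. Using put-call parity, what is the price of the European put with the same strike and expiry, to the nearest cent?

$22.44

e^(−rT) = e^(−0.028·1) = 0.9724
Put-call parity: C − P = S − K·e^(−rT) = 480 − 400·0.9724 = 480 − 388.9600 = 91.0400
P = C − (C − P) = 113.48 − (91.0400) = 22.4400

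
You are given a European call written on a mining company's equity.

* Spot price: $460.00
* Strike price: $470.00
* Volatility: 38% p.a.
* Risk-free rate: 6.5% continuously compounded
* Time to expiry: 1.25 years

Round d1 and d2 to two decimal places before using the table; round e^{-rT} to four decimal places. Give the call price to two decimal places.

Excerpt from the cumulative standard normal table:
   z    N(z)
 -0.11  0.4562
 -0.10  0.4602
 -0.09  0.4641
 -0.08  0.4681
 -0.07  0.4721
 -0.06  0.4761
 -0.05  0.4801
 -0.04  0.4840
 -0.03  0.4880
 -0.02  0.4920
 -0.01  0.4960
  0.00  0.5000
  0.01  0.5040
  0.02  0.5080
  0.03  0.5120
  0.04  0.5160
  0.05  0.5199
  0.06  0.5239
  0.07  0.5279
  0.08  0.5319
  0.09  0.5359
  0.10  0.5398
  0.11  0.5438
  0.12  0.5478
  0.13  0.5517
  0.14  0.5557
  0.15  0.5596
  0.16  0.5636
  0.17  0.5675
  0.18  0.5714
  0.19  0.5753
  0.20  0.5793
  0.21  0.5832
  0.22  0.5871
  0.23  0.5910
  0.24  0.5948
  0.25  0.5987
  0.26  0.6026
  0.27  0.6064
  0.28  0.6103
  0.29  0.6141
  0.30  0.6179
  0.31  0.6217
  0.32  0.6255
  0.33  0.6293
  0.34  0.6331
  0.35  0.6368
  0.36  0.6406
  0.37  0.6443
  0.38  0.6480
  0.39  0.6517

$88.35

σ√T = 0.38·√1.25 = 0.4249
ln(S/K) + (r + σ²/2)T = ln(460/470) + (0.065 + 0.38²/2)·1.25 = -0.0215 + 0.1715 = 0.1500
d₁ = 0.1500 / 0.4249 = 0.3530 which rounds to 0.35
d₂ = d₁ − σ√T = 0.3530 − 0.4249 = -0.0718 which rounds to -0.07
e^(−rT) = e^(−0.065·1.25) = 0.9220
C = 460·N(0.35) − 470·0.9220·N(-0.07) = 460·0.6368 − 470·0.9220·0.4721 = 292.9280 − 204.5798 = 88.3482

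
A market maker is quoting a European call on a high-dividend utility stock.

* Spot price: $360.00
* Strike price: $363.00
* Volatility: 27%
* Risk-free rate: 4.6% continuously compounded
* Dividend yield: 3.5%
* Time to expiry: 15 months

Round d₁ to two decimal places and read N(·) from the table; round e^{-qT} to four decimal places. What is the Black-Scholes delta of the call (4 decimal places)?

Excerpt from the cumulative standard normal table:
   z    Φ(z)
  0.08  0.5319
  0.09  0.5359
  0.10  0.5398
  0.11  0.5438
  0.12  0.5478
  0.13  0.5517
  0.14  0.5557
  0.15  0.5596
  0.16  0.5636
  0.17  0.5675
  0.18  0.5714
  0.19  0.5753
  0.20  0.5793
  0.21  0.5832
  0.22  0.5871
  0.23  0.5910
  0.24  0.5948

T = 1.25;  σ√T = 0.3019
d₁ = [ln(360/363) + (0.046 − 0.035 + 0.27²/2)·1.25] / 0.3019 = [-0.0083 + 0.0593] / 0.3019 = 0.1690 ≈ 0.17
N(d₁) = N(0.17) = 0.5675
Δ_call = exp(−qT)·N(d₁) = 0.9572·0.5675 = 0.5432

0.5432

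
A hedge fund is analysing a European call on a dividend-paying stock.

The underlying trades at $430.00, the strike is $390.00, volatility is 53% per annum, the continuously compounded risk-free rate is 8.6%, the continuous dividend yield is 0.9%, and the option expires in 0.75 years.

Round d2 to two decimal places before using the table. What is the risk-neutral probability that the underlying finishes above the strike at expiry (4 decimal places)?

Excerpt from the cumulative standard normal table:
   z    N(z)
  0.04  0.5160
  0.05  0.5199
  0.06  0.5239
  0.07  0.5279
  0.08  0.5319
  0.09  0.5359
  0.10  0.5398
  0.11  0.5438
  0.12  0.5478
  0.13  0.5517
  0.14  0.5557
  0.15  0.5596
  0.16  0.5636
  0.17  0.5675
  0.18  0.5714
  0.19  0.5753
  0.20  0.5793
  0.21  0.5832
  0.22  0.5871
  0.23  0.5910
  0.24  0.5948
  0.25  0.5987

σ√T = 0.53 × 0.8660 = 0.4590
ln(S/K) + (r − q + σ²/2)T = ln(430/390) + (0.086 − 0.009 + 0.53²/2)·0.75 = 0.0976 + 0.1631 = 0.2607
d₁ = 0.2607 / 0.4590 = 0.5680 which rounds to 0.57
d₂ = d₁ − σ√T = 0.5680 − 0.4590 = 0.1090 which rounds to 0.11
Risk-neutral Pr[S_T > K] = N(d₂) = N(0.11) = 0.5438

0.5438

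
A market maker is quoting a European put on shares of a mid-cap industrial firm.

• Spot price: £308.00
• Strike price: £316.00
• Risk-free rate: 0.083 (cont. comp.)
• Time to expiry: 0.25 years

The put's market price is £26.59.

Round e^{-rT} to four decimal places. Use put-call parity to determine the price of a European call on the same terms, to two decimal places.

exp(−rT) = exp(−0.083·0.25) = 0.9795
Put-call parity: C − P = S − K·e^(−rT) = 308 − 316·0.9795 = 308 − 309.5220 = -1.5220
C = P + (C − P) = 26.59 + (-1.5220) = 25.0680

£25.07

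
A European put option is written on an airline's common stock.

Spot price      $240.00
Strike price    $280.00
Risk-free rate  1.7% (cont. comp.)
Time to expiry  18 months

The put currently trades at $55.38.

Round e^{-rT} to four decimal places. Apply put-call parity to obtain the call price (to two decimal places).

$22.44

e^(−rT) = e^(−0.017·1.5) = 0.9748
Put-call parity: C − P = S − K·e^(−rT) = 240 − 280·0.9748 = 240 − 272.9440 = -32.9440
C = P + (C − P) = 55.38 + (-32.9440) = 22.4360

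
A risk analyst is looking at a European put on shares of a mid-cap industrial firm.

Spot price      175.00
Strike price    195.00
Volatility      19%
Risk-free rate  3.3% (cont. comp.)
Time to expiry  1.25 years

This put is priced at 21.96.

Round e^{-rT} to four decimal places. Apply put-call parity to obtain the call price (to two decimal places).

e^(−rT) = e^(−0.033·1.25) = 0.9596
Put-call parity: C − P = S − K·e^(−rT) = 175 − 195·0.9596 = 175 − 187.1220 = -12.1220
C = P + (C − P) = 21.96 + (-12.1220) = 9.8380

9.84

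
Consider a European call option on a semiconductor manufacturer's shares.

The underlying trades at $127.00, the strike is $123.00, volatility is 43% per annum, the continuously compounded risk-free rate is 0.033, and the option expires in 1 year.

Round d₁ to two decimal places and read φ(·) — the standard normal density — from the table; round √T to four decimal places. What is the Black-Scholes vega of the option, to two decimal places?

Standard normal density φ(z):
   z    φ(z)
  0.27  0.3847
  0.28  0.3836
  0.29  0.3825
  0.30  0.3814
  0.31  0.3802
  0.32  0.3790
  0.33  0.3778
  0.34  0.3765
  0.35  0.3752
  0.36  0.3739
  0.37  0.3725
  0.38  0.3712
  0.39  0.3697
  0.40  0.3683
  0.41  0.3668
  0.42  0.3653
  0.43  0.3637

T = 1;  σ√T = 0.4300
d₁ = [ln(127/123) + (0.033 + ½·0.43²)·1] / (σ√T) = (0.0320 + 0.1255) / 0.4300 = 0.3662 → 0.37
√T = √1 = 1.0000
φ(d₁) = φ(0.37) = 0.3725
vega = S·φ(d₁)·√T = 127·0.3725·1.0000 = 47.3075

47.31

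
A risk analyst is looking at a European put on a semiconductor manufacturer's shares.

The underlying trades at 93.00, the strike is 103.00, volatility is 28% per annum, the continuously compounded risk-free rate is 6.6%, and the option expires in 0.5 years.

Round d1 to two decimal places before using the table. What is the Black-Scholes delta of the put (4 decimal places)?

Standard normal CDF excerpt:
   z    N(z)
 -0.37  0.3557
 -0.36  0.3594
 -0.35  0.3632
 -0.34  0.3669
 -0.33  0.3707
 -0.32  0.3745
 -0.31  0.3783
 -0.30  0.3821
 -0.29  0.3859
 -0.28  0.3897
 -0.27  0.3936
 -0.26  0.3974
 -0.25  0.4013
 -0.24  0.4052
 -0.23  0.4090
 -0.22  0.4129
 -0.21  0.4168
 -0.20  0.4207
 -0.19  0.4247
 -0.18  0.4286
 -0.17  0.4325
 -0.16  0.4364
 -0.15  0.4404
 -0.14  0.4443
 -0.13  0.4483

T = 0.5;  σ√T = 0.1980
ln(S/K) + (r + σ²/2)T = ln(93/103) + (0.066 + 0.28²/2)·0.5 = -0.1021 + 0.0526 = -0.0495
d₁ = -0.0495 / 0.1980 = -0.2502 ⇒ -0.25
N(d₁) = N(-0.25) = 0.4013
Δ_put = N(d₁) − 1 = 0.4013 − 1 = -0.5987

-0.5987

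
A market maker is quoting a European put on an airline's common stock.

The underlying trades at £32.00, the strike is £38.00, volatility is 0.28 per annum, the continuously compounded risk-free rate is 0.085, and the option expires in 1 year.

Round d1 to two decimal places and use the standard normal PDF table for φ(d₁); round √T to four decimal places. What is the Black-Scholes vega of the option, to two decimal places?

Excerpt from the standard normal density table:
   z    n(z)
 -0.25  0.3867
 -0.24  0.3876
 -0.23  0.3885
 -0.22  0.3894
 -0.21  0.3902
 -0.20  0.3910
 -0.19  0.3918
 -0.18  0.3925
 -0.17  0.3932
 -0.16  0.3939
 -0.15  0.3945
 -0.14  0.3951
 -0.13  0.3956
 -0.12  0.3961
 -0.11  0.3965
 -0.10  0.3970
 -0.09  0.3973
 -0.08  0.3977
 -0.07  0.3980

12.58

σ√T = 0.28·√1 = 0.2800
d₁ = [ln(32/38) + (0.085 + 0.28²/2)·1] / 0.2800 = [-0.1719 + 0.1242] / 0.2800 = -0.1702 ≈ -0.17
√T = √1 = 1.0000
φ(d₁) = φ(-0.17) = 0.3932
vega = S·φ(d₁)·√T = 32·0.3932·1.0000 = 12.5824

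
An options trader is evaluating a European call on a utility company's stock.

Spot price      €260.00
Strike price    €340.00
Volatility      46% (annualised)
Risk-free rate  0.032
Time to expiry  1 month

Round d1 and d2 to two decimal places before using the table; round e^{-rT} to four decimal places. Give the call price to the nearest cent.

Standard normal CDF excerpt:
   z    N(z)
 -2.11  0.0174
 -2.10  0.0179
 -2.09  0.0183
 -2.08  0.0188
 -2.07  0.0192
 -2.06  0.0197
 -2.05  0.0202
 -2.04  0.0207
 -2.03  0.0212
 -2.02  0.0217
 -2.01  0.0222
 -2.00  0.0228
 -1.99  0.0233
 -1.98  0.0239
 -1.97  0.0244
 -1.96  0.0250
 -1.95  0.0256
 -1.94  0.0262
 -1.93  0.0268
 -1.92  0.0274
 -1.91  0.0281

€0.46

σ√T = 0.46·√0.08333 = 0.1328
ln(S/K) + (r + σ²/2)T = ln(260/340) + (0.032 + 0.46²/2)·0.08333 = -0.2683 + 0.0115 = -0.2568
d₁ = -0.2568 / 0.1328 = -1.9337 → -1.93
d₂ = d₁ − σ√T = -1.9337 − 0.1328 = -2.0665 → -2.07
exp(−rT) = exp(−0.032·0.08333) = 0.9973
N(d₁) = N(-1.93) = 0.0268;  N(d₂) = N(-2.07) = 0.0192
C = 260·0.0268 − 340·0.9973·0.0192 = 6.9680 − 6.5104 = 0.4576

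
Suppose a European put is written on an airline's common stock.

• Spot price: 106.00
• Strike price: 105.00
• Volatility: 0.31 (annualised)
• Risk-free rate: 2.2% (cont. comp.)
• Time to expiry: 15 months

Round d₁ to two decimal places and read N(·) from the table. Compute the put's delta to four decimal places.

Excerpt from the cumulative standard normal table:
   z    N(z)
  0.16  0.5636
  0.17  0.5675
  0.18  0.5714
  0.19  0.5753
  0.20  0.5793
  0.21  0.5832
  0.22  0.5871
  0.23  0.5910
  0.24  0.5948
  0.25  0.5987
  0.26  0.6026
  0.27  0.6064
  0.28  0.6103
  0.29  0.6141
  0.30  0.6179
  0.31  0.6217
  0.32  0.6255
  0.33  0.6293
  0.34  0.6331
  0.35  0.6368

σ√T = 0.31 × 1.1180 = 0.3466
d₁ = [ln(106/105) + (0.022 + 0.31²/2)·1.25] / 0.3466 = [0.0095 + 0.0876] / 0.3466 = 0.2800 → 0.28
N(d₁) = N(0.28) = 0.6103
Δ_put = N(d₁) − 1 = 0.6103 − 1 = -0.3897

-0.3897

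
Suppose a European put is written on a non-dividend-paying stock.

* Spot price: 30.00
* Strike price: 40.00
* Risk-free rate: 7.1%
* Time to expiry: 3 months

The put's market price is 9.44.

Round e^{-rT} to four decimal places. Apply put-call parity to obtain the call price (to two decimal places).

0.14

exp(−rT) = exp(−0.071·0.25) = 0.9824
Put-call parity: C − P = S − K·e^(−rT) = 30 − 40·0.9824 = 30 − 39.2960 = -9.2960
C = P + (C − P) = 9.44 + (-9.2960) = 0.1440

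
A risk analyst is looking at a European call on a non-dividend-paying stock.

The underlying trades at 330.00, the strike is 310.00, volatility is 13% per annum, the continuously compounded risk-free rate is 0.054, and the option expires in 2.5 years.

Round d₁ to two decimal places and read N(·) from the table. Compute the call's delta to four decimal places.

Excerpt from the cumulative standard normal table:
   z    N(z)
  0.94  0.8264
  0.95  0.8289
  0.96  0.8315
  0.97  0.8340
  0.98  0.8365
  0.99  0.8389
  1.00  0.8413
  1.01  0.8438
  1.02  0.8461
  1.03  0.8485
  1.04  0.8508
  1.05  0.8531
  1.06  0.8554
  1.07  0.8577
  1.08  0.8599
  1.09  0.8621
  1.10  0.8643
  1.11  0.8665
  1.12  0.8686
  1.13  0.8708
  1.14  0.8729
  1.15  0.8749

0.8554

σ√T = 0.13·√2.5 = 0.2055
ln(S/K) + (r + σ²/2)T = ln(330/310) + (0.054 + 0.13²/2)·2.5 = 0.0625 + 0.1561 = 0.2186
d₁ = 0.2186 / 0.2055 = 1.0637 ≈ 1.06
N(d₁) = N(1.06) = 0.8554
Δ_call = N(d₁) = 0.8554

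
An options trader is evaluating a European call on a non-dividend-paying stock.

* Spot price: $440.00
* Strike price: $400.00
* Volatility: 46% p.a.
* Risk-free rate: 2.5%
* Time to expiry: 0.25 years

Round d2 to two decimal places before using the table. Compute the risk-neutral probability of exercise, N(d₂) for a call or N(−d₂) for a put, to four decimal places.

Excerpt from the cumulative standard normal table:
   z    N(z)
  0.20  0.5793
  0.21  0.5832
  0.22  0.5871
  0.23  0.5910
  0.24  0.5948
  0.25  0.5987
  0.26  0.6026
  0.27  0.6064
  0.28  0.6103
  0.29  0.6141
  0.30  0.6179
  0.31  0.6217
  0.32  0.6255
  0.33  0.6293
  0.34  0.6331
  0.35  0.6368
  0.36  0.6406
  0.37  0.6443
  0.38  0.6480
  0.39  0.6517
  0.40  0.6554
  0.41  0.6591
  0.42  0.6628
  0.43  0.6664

σ√T = 0.46·√0.25 = 0.2300
d₁ = [ln(440/400) + (0.025 + 0.46²/2)·0.25] / 0.2300 = [0.0953 + 0.0327] / 0.2300 = 0.5566 ≈ 0.56
d₂ = d₁ − σ√T = 0.5566 − 0.2300 = 0.3266 ≈ 0.33
Risk-neutral Pr[S_T > K] = N(d₂) = N(0.33) = 0.6293

0.6293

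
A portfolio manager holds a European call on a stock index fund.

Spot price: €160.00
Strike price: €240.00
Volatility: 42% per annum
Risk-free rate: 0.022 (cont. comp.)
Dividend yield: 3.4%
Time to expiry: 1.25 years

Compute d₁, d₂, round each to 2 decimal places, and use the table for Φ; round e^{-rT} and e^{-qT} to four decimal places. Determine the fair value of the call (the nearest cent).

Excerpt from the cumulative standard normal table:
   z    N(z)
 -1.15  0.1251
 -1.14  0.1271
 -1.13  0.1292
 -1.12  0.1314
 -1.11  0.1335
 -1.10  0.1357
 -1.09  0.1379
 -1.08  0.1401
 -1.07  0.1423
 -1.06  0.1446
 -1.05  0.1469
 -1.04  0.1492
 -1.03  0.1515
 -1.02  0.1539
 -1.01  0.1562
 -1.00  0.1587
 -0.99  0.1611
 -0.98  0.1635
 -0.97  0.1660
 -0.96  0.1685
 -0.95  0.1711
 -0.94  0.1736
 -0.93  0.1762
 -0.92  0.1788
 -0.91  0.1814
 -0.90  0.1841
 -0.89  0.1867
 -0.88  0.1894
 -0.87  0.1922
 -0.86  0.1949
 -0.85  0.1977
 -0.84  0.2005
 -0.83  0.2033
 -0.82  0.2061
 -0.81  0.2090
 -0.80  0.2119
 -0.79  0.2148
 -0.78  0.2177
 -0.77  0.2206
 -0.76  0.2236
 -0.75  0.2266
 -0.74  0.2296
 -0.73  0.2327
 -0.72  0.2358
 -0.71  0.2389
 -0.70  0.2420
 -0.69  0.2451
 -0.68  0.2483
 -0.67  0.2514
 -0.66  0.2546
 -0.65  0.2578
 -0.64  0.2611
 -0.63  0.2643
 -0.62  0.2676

σ√T = 0.42 × 1.1180 = 0.4696
d₁ = [ln(160/240) + (0.022 − 0.034 + 0.42²/2)·1.25] / 0.4696 = [-0.4055 + 0.0952] / 0.4696 = -0.6606 ≈ -0.66
d₂ = d₁ − σ√T = -0.6606 − 0.4696 = -1.1302 ≈ -1.13
e^(−qT) = e^(−0.034·1.25) = 0.9584;  e^(−rT) = e^(−0.022·1.25) = 0.9729
N(d₁) = N(-0.66) = 0.2546;  N(d₂) = N(-1.13) = 0.1292
C = 160·0.9584·0.2546 − 240·0.9729·0.1292 = 39.0414 − 30.1677 = 8.8737

€8.87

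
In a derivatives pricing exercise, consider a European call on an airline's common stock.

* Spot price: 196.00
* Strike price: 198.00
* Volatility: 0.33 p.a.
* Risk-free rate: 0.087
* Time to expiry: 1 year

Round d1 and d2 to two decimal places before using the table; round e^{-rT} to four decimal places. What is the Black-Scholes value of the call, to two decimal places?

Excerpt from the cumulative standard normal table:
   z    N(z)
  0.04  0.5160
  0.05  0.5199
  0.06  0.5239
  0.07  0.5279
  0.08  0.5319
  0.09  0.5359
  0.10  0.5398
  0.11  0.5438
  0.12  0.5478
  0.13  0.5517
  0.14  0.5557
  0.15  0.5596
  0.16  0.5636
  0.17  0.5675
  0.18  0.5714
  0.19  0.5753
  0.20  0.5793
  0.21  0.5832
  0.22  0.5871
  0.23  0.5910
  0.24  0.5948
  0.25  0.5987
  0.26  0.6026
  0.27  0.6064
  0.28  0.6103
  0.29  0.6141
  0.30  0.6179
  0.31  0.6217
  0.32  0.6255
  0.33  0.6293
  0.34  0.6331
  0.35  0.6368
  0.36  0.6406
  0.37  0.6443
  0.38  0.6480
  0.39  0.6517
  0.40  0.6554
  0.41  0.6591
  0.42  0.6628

T = 1;  σ√T = 0.3300
ln(S/K) + (r + σ²/2)T = ln(196/198) + (0.087 + 0.33²/2)·1 = -0.0102 + 0.1414 = 0.1313
d₁ = 0.1313 / 0.3300 = 0.3979 which rounds to 0.40
d₂ = d₁ − σ√T = 0.3979 − 0.3300 = 0.0679 which rounds to 0.07
exp(−rT) = exp(−0.087·1) = 0.9167
C = 196·N(0.40) − 198·0.9167·N(0.07) = 196·0.6554 − 198·0.9167·0.5279 = 128.4584 − 95.8173 = 32.6411

32.64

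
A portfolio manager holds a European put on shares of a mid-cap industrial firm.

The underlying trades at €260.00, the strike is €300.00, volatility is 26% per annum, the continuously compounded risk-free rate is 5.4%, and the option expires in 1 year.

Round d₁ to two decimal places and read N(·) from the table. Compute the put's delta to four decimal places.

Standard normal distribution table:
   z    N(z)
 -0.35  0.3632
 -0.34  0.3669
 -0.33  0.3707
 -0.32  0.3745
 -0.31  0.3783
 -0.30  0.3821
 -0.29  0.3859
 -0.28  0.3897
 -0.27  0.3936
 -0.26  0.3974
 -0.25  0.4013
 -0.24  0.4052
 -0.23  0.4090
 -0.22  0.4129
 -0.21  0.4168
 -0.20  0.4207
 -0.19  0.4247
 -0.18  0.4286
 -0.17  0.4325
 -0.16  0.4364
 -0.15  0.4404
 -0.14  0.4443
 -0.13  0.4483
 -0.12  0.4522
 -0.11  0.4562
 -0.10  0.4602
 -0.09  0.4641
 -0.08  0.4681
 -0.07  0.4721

-0.5832

σ√T = 0.26 × 1.0000 = 0.2600
d₁ = [ln(260/300) + (0.054 + ½·0.26²)·1] / (σ√T) = (-0.1431 + 0.0878) / 0.2600 = -0.2127 ≈ -0.21
N(d₁) = N(-0.21) = 0.4168
Δ_put = N(d₁) − 1 = 0.4168 − 1 = -0.5832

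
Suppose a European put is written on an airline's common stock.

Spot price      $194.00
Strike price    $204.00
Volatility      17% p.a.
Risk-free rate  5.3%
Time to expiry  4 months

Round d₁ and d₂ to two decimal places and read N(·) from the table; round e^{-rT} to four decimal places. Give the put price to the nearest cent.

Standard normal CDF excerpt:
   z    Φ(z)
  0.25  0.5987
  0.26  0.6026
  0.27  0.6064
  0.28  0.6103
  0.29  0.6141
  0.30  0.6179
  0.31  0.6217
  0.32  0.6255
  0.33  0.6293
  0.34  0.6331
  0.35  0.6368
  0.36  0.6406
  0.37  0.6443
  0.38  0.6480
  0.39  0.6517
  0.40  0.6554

σ√T = 0.17 × 0.5774 = 0.0981
ln(S/K) + (r + σ²/2)T = ln(194/204) + (0.053 + 0.17²/2)·0.3333 = -0.0503 + 0.0225 = -0.0278
d₁ = -0.0278 / 0.0981 = -0.2830 → -0.28
d₂ = d₁ − σ√T = -0.2830 − 0.0981 = -0.3812 → -0.38
exp(−rT) = exp(−0.053·0.3333) = 0.9825
N(−d₂) = N(0.38) = 0.6480;  N(−d₁) = N(0.28) = 0.6103
P = 204·0.9825·0.6480 − 194·0.6103 = 129.8786 − 118.3982 = 11.4804

$11.48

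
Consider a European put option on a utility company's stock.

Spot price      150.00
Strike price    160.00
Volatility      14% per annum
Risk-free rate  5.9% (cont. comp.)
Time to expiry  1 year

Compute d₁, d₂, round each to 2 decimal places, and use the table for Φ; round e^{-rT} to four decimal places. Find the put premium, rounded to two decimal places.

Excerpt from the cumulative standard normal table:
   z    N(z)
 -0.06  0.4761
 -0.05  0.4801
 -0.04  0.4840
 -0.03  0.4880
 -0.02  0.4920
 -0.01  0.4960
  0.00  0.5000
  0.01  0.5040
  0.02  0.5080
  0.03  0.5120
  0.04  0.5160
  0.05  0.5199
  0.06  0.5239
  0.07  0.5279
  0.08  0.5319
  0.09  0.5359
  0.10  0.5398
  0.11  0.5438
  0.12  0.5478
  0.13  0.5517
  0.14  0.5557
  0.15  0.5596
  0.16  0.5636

8.82

σ√T = 0.14 × 1.0000 = 0.1400
d₁ = [ln(150/160) + (0.059 + ½·0.14²)·1] / (σ√T) = (-0.0645 + 0.0688) / 0.1400 = 0.0304 → 0.03
d₂ = 0.0304 − 0.1400 = -0.1096 → -0.11
e^(−rT) = e^(−0.059·1) = 0.9427
N(−d₂) = N(0.11) = 0.5438;  N(−d₁) = N(-0.03) = 0.4880
P = 160·0.9427·0.5438 − 150·0.4880 = 82.0224 − 73.2000 = 8.8224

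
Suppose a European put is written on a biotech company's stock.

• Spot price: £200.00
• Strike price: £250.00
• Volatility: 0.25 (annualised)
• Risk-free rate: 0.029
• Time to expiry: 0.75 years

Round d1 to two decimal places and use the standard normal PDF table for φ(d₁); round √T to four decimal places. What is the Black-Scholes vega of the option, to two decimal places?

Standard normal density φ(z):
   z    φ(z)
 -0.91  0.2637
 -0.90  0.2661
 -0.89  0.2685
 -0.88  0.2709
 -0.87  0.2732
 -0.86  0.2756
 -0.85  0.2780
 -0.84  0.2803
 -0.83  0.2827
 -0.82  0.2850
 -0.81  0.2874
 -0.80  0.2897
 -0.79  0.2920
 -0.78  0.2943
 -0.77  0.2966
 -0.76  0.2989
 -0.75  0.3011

T = 0.75;  σ√T = 0.2165
d₁ = [ln(200/250) + (0.029 + ½·0.25²)·0.75] / (σ√T) = (-0.2231 + 0.0452) / 0.2165 = -0.8219 ⇒ -0.82
√T = √0.75 = 0.8660
φ(d₁) = φ(-0.82) = 0.2850
vega = S·φ(d₁)·√T = 200·0.2850·0.8660 = 49.3620

49.36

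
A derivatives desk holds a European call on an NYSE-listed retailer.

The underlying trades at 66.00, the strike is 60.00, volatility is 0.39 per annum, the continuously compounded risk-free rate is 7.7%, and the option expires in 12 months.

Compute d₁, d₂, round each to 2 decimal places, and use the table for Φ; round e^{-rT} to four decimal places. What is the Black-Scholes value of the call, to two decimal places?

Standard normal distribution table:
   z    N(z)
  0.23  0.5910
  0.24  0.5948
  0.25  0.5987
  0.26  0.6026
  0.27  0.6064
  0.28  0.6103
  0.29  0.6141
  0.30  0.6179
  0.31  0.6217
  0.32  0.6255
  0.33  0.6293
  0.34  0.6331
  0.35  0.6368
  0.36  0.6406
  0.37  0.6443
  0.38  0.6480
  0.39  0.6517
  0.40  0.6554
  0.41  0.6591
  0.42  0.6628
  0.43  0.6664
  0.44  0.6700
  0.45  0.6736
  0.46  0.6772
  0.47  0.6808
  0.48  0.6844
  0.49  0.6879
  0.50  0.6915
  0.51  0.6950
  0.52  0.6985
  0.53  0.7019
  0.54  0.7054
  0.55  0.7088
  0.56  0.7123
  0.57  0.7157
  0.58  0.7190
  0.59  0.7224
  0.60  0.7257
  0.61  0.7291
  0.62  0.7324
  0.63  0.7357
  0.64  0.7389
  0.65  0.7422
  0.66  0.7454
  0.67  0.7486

15.51

σ√T = 0.39 × 1.0000 = 0.3900
d₁ = [ln(66/60) + (0.077 + ½·0.39²)·1] / (σ√T) = (0.0953 + 0.1531) / 0.3900 = 0.6368 which rounds to 0.64
d₂ = 0.6368 − 0.3900 = 0.2468 which rounds to 0.25
exp(−rT) = exp(−0.077·1) = 0.9259
N(d₁) = N(0.64) = 0.7389;  N(d₂) = N(0.25) = 0.5987
C = 66·0.7389 − 60·0.9259·0.5987 = 48.7674 − 33.2602 = 15.5072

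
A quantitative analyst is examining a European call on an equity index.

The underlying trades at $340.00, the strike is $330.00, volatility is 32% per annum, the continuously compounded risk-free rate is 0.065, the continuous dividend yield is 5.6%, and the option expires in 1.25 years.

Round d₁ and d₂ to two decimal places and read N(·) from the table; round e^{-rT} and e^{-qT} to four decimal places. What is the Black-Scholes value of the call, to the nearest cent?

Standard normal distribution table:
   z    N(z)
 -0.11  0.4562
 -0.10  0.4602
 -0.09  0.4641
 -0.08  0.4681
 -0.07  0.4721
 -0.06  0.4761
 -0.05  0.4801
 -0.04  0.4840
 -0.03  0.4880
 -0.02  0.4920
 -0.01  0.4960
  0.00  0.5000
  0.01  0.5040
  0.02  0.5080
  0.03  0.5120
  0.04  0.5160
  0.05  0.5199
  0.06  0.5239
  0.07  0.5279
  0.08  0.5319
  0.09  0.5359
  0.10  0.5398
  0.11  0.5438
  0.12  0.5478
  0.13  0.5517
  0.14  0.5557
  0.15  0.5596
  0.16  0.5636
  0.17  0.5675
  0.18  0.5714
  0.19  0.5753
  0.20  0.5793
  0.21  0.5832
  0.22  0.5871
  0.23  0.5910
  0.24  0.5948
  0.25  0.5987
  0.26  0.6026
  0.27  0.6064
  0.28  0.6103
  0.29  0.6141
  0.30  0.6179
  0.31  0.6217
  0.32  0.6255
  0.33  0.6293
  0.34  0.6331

T = 1.25;  σ√T = 0.3578
d₁ = [ln(340/330) + (0.065 − 0.056 + ½·0.32²)·1.25] / (σ√T) = (0.0299 + 0.0753) / 0.3578 = 0.2938 which rounds to 0.29
d₂ = 0.2938 − 0.3578 = -0.0640 which rounds to -0.06
e^(−qT) = e^(−0.056·1.25) = 0.9324;  e^(−rT) = e^(−0.065·1.25) = 0.9220
N(d₁) = N(0.29) = 0.6141;  N(d₂) = N(-0.06) = 0.4761
C = 340·0.9324·0.6141 − 330·0.9220·0.4761 = 194.6795 − 144.8582 = 49.8213

$49.82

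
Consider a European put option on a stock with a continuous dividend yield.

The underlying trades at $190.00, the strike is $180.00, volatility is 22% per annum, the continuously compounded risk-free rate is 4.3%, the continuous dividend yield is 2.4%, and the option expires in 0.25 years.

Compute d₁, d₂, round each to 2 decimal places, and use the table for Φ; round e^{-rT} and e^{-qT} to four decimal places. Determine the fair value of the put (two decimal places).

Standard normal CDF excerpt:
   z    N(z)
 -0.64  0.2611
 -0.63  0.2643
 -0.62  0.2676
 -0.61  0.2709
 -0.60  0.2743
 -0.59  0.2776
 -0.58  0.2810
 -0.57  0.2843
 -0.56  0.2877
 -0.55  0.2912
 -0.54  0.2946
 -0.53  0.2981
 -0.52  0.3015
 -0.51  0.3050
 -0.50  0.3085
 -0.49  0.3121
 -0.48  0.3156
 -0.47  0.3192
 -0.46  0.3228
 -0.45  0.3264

$3.77

σ√T = 0.22 × 0.5000 = 0.1100
d₁ = [ln(190/180) + (0.043 − 0.024 + 0.22²/2)·0.25] / 0.1100 = [0.0541 + 0.0108] / 0.1100 = 0.5897 ≈ 0.59
d₂ = d₁ − σ√T = 0.5897 − 0.1100 = 0.4797 ≈ 0.48
exp(−qT) = exp(−0.024·0.25) = 0.9940;  exp(−rT) = exp(−0.043·0.25) = 0.9893
P = 180·0.9893·N(-0.48) − 190·0.9940·N(-0.59) = 180·0.9893·0.3156 − 190·0.9940·0.2776 = 56.2002 − 52.4275 = 3.7726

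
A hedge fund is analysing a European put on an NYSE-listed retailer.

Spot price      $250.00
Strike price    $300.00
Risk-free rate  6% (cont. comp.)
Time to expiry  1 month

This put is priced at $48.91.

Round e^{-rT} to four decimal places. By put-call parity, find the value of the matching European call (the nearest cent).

$0.41

exp(−rT) = exp(−0.06·0.08333) = 0.9950
Put-call parity: C − P = S − K·e^(−rT) = 250 − 300·0.9950 = 250 − 298.5000 = -48.5000
C = P + (C − P) = 48.91 + (-48.5000) = 0.4100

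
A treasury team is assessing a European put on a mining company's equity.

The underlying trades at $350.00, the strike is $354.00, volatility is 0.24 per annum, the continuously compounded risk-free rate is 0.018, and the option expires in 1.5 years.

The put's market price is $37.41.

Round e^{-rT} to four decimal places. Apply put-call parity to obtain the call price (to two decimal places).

$42.83

exp(−rT) = exp(−0.018·1.5) = 0.9734
Put-call parity: C − P = S − K·e^(−rT) = 350 − 354·0.9734 = 350 − 344.5836 = 5.4164
C = P + (C − P) = 37.41 + (5.4164) = 42.8264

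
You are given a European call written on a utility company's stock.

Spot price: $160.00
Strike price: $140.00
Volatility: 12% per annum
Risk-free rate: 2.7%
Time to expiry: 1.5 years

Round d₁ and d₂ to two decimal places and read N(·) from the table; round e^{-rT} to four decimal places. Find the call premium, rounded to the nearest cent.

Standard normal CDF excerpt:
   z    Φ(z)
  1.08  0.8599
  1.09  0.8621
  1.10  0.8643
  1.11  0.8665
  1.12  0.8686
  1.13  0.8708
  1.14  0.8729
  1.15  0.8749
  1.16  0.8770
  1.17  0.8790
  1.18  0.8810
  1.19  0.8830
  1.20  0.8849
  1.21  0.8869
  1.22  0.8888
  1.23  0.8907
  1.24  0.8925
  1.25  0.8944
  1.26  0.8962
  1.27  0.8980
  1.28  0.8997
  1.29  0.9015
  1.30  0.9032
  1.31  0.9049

$26.90

σ√T = 0.12·√1.5 = 0.1470
d₁ = [ln(160/140) + (0.027 + 0.12²/2)·1.5] / 0.1470 = [0.1335 + 0.0513] / 0.1470 = 1.2576 which rounds to 1.26
d₂ = d₁ − σ√T = 1.2576 − 0.1470 = 1.1106 which rounds to 1.11
e^(−rT) = e^(−0.027·1.5) = 0.9603
N(d₁) = N(1.26) = 0.8962;  N(d₂) = N(1.11) = 0.8665
C = 160·0.8962 − 140·0.9603·0.8665 = 143.3920 − 116.4940 = 26.8980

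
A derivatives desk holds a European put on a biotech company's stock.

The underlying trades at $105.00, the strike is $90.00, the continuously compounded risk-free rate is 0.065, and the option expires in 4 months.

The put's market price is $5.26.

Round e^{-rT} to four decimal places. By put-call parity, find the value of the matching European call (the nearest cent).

exp(−rT) = exp(−0.065·0.3333) = 0.9786
Put-call parity: C − P = S − K·e^(−rT) = 105 − 90·0.9786 = 105 − 88.0740 = 16.9260
C = P + (C − P) = 5.26 + (16.9260) = 22.1860

$22.19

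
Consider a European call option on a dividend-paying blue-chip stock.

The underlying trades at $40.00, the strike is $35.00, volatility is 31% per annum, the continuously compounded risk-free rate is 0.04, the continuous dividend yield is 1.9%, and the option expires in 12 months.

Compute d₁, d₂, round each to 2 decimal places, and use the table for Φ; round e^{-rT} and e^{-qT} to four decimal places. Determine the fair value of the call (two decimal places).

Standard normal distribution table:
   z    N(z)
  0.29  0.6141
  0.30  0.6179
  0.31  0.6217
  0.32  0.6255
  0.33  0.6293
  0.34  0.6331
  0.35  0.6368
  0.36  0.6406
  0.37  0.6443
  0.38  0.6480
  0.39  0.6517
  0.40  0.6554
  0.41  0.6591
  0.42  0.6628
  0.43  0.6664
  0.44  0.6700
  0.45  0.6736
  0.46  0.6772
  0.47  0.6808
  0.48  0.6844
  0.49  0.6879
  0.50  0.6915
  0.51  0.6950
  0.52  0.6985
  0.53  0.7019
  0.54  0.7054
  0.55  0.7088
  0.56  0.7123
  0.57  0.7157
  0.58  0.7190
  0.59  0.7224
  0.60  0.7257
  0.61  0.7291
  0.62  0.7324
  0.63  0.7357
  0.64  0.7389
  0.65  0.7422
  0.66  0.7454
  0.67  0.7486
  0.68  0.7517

σ√T = 0.31 × 1.0000 = 0.3100
ln(S/K) + (r − q + σ²/2)T = ln(40/35) + (0.04 − 0.019 + 0.31²/2)·1 = 0.1335 + 0.0691 = 0.2026
d₁ = 0.2026 / 0.3100 = 0.6535 ⇒ 0.65
d₂ = d₁ − σ√T = 0.6535 − 0.3100 = 0.3435 ⇒ 0.34
e^(−qT) = e^(−0.019·1) = 0.9812;  e^(−rT) = e^(−0.04·1) = 0.9608
C = 40·0.9812·N(0.65) − 35·0.9608·N(0.34) = 40·0.9812·0.7422 − 35·0.9608·0.6331 = 29.1299 − 21.2899 = 7.8400

$7.84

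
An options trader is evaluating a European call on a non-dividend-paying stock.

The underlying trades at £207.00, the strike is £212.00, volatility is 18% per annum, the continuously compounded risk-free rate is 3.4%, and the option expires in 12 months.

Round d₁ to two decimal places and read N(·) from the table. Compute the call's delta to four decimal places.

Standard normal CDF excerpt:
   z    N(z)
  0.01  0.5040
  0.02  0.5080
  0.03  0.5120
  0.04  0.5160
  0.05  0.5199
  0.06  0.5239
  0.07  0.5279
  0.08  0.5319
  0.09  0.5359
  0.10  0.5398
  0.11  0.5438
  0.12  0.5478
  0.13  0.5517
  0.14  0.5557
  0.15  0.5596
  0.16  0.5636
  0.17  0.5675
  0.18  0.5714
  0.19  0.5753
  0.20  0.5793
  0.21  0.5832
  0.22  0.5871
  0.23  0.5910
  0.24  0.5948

σ√T = 0.18 × 1.0000 = 0.1800
d₁ = [ln(207/212) + (0.034 + ½·0.18²)·1] / (σ√T) = (-0.0239 + 0.0502) / 0.1800 = 0.1463 ≈ 0.15
N(d₁) = N(0.15) = 0.5596
Δ_call = N(d₁) = 0.5596

0.5596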